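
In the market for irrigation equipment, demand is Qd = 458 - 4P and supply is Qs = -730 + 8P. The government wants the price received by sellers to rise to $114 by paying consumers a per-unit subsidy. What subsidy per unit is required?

Required subsidy s = $45 per unit

At a seller price of 114, quantity supplied is -730 + 8·114 = 182.
Buyers absorb 182 only when they pay Pb with 458 − 4·Pb = 182, i.e. Pb = 69.
s = Ps − Pb = 114 − 69 = 45.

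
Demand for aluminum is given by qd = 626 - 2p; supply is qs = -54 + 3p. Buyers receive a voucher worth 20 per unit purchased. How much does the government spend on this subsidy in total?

Government cost = 7560

Pre-subsidy: 626 - 2p = -54 + 3p gives p* = 136, q* = 354.
With the rebate, buyers effectively pay pb = ps − 20, where ps is the price sellers receive.
Demand in terms of ps becomes qd = 626 − 2(ps − 20) = 666 - 2ps. Setting this equal to supply: 666 - 2ps = -54 + 3ps, so ps = 144.
Buyers pay pb = 144 − 20 = 124; q' = -54 + 3·144 = 378.
Government outlay = subsidy × quantity = 20 × 378 = 7560.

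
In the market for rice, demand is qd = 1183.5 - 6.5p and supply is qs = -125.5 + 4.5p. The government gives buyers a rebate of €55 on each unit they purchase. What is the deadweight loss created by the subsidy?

Pre-subsidy: 1183.5 - 6.5p = -125.5 + 4.5p gives p* = 119, q* = 410.
With the rebate, buyers effectively pay pb = ps − 55, where ps is the price sellers receive.
Demand in terms of ps becomes qd = 1183.5 − 6.5(ps − 55) = 1541 - 6.5ps. Setting this equal to supply: 1541 - 6.5ps = -125.5 + 4.5ps, so ps = 151.5.
Buyers pay pb = 151.5 − 55 = 96.5; q' = -125.5 + 4.5·151.5 = 556.25.
The subsidy expands output by 556.25 − 410 = 146.25 past the efficient level; on those units the gap between marginal cost and willingness to pay runs from 0 up to 55.
DWL = ½ × 55 × 146.25 = 4021.875.

Deadweight loss = €4021.875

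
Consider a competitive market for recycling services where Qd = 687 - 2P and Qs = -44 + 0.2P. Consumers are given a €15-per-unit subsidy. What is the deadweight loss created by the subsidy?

Deadweight loss = 225/11

Pre-subsidy: 687 - 2P = -44 + 0.2P gives P* = 3655/11, Q* = 247/11.
With the rebate, buyers effectively pay Pb = Ps − 15, where Ps is the price sellers receive.
Demand in terms of Ps becomes Qd = 687 − 2(Ps − 15) = 717 - 2Ps. Setting this equal to supply: 717 - 2Ps = -44 + 0.2Ps, so Ps = 3805/11.
Buyers pay Pb = 3805/11 − 15 = 3640/11; Q' = -44 + 0.2·(3805/11) = 277/11.
The subsidy expands output by 277/11 − 247/11 = 30/11 past the efficient level; on those units the gap between marginal cost and willingness to pay runs from 0 up to 15.
DWL = ½ × 15 × 30/11 = 225/11.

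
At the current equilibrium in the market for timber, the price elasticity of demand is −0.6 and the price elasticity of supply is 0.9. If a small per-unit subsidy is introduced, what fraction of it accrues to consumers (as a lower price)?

Consumer share = 0.6

For a small subsidy around the equilibrium, the benefit split depends on the relative slopes, which at a point are proportional to the elasticities.
Buyer share = εs/(εs + |εd|) = 0.9/(0.9 + 0.6) = 0.6; seller share = |εd|/(εs + |εd|) = 0.4.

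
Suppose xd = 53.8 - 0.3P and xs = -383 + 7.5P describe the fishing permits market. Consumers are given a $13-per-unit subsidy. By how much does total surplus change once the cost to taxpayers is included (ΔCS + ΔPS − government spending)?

Pre-subsidy: 53.8 - 0.3P = -383 + 7.5P gives P* = 56, x* = 37.
With the rebate, buyers effectively pay Pb = Ps − 13, where Ps is the price sellers receive.
Demand in terms of Ps becomes xd = 53.8 − 0.3(Ps − 13) = 57.7 - 0.3Ps. Setting this equal to supply: 57.7 - 0.3Ps = -383 + 7.5Ps, so Ps = 56.5.
Buyers pay Pb = 56.5 − 13 = 43.5; x' = -383 + 7.5·56.5 = 40.75.
ΔCS = ½(37 + 40.75)(56 − 43.5) = 485.9375; ΔPS = ½(37 + 40.75)(56.5 − 56) = 19.4375.
Government spending = 13 × 40.75 = 529.75.
Net change = 485.9375 + 19.4375 − 529.75 = -24.375. The loss equals the DWL triangle ½·13·3.75.

Net change in total surplus = -$24.375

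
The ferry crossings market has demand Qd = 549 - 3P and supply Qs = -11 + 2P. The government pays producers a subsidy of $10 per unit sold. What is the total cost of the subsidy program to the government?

Government cost = $2250

Pre-subsidy: 549 - 3P = -11 + 2P gives P* = 112, Q* = 213.
With the subsidy, sellers receive Ps = Pb + 10 for each unit, where Pb is the price buyers pay.
Supply in terms of Pb becomes Qs = -11 + 2(Pb + 10) = 9 + 2Pb. Setting this equal to demand: 549 - 3Pb = 9 + 2Pb, so Pb = 108.
Sellers receive Ps = 108 + 10 = 118; Q' = 549 − 3·108 = 225.
Government outlay = subsidy × quantity = 10 × 225 = 2250.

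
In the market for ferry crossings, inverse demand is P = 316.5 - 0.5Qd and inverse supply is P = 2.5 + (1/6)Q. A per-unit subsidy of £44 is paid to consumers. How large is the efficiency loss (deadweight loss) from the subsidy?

Deadweight loss = £1452

Pre-subsidy: 316.5 - 0.5Q = 2.5 + (1/6)Q gives Q* = 471 and P* = 81.
With the rebate, buyers effectively pay Pb = Ps − 44, where Ps is the price sellers receive.
On the curves, Pb = 316.5 - 0.5Q and Ps = 2.5 + (1/6)Q; the wedge Ps − Pb = 44 gives 2.5 + (1/6)Q − (316.5 - 0.5Q) = 44, so Q' = 537.
Then Pb = 316.5 − 0.5·537 = 48 and Ps = 2.5 + (1/6)·537 = 92.
The subsidy expands output by 537 − 471 = 66 past the efficient level; on those units the gap between marginal cost and willingness to pay runs from 0 up to 44.
DWL = ½ × 44 × 66 = 1452.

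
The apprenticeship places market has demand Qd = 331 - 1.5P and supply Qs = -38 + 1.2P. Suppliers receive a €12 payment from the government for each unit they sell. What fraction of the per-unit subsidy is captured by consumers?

Pre-subsidy: 331 - 1.5P = -38 + 1.2P gives P* = 410/3, Q* = 126.
With the subsidy, sellers receive Ps = Pb + 12 for each unit, where Pb is the price buyers pay.
Supply in terms of Pb becomes Qs = -38 + 1.2(Pb + 12) = -23.6 + 1.2Pb. Setting this equal to demand: 331 - 1.5Pb = -23.6 + 1.2Pb, so Pb = 394/3.
Sellers receive Ps = 394/3 + 12 = 430/3; Q' = 331 − 1.5·(394/3) = 134.
Buyers' price falls by P* − Pb = 410/3 − 394/3 = 16/3; sellers' price rises by Ps − P* = 430/3 − 410/3 = 20/3.
So consumers capture (16/3)/12 = 4/9 of each unit of subsidy.

Consumer share = 4/9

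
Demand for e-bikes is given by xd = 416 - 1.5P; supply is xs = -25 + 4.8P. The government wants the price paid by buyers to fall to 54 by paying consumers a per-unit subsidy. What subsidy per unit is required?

At a buyer price of 54, quantity demanded is 416 − 1.5·54 = 335.
Sellers supply 335 only when they receive Ps with -25 + 4.8·Ps = 335, i.e. Ps = 75.
s = Ps − Pb = 75 − 54 = 21.

Required subsidy s = 21 per unit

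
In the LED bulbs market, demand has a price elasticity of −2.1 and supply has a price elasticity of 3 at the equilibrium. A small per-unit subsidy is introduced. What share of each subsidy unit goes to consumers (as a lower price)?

For a small subsidy around the equilibrium, the benefit split depends on the relative slopes, which at a point are proportional to the elasticities.
Buyer share = εs/(εs + |εd|) = 3/(3 + 2.1) = 10/17; seller share = |εd|/(εs + |εd|) = 7/17.

Consumer share = 10/17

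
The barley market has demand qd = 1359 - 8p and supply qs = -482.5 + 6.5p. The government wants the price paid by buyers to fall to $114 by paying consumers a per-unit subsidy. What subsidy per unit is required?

At a buyer price of 114, quantity demanded is 1359 − 8·114 = 447.
Sellers supply 447 only when they receive ps with -482.5 + 6.5·ps = 447, i.e. ps = 143.
s = ps − pb = 143 − 114 = 29.

Required subsidy s = $29 per unit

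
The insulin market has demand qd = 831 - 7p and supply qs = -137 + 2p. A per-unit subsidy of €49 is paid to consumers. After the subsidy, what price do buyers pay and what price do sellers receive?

Buyers pay 290/3; sellers receive 437/3

Pre-subsidy: 831 - 7p = -137 + 2p gives p* = 968/9, q* = 703/9.
With the rebate, buyers effectively pay pb = ps − 49, where ps is the price sellers receive.
Demand in terms of ps becomes qd = 831 − 7(ps − 49) = 1174 - 7ps. Setting this equal to supply: 1174 - 7ps = -137 + 2ps, so ps = 437/3.
Buyers pay pb = 437/3 − 49 = 290/3; q' = -137 + 2·(437/3) = 463/3.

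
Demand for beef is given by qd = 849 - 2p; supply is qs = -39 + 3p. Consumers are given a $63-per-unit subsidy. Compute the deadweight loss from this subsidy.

Pre-subsidy: 849 - 2p = -39 + 3p gives p* = 177.6, q* = 493.8.
With the rebate, buyers effectively pay pb = ps − 63, where ps is the price sellers receive.
Demand in terms of ps becomes qd = 849 − 2(ps − 63) = 975 - 2ps. Setting this equal to supply: 975 - 2ps = -39 + 3ps, so ps = 202.8.
Buyers pay pb = 202.8 − 63 = 139.8; q' = -39 + 3·202.8 = 569.4.
The subsidy expands output by 569.4 − 493.8 = 75.6 past the efficient level; on those units the gap between marginal cost and willingness to pay runs from 0 up to 63.
DWL = ½ × 63 × 75.6 = 2381.4.

Deadweight loss = $2381.4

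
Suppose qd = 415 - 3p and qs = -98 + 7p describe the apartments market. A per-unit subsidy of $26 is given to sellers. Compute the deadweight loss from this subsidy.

Deadweight loss = $709.8

Pre-subsidy: 415 - 3p = -98 + 7p gives p* = 51.3, q* = 261.1.
With the subsidy, sellers receive ps = pb + 26 for each unit, where pb is the price buyers pay.
Supply in terms of pb becomes qs = -98 + 7(pb + 26) = 84 + 7pb. Setting this equal to demand: 415 - 3pb = 84 + 7pb, so pb = 33.1.
Sellers receive ps = 33.1 + 26 = 59.1; q' = 415 − 3·33.1 = 315.7.
The subsidy expands output by 315.7 − 261.1 = 54.6 past the efficient level; on those units the gap between marginal cost and willingness to pay runs from 0 up to 26.
DWL = ½ × 26 × 54.6 = 709.8.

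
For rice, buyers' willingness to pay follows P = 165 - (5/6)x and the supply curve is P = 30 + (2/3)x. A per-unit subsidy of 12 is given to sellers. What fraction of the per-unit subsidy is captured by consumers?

Pre-subsidy: 165 - (5/6)x = 30 + (2/3)x gives x* = 90 and P* = 90.
With the subsidy, sellers receive Ps = Pb + 12 for each unit, where Pb is the price buyers pay.
On the curves, Pb = 165 - (5/6)x and Ps = 30 + (2/3)x; the wedge Ps − Pb = 12 gives 30 + (2/3)x − (165 - (5/6)x) = 12, so x' = 98.
Then Pb = 165 − (5/6)·98 = 250/3 and Ps = 30 + (2/3)·98 = 286/3.
Buyers' price falls by P* − Pb = 90 − 250/3 = 20/3; sellers' price rises by Ps − P* = 286/3 − 90 = 16/3.
So consumers capture (20/3)/12 = 5/9 of each unit of subsidy.

Consumer share = 5/9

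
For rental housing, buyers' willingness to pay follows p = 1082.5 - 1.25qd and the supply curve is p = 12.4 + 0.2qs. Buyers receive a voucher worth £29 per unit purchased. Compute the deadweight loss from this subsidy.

Deadweight loss = £290

Pre-subsidy: 1082.5 - 1.25q = 12.4 + 0.2q gives q* = 738 and p* = 160.
With the rebate, buyers effectively pay pb = ps − 29, where ps is the price sellers receive.
On the curves, pb = 1082.5 - 1.25q and ps = 12.4 + 0.2q; the wedge ps − pb = 29 gives 12.4 + 0.2q − (1082.5 - 1.25q) = 29, so q' = 758.
Then pb = 1082.5 − 1.25·758 = 135 and ps = 12.4 + 0.2·758 = 164.
The subsidy expands output by 758 − 738 = 20 past the efficient level; on those units the gap between marginal cost and willingness to pay runs from 0 up to 29.
DWL = ½ × 29 × 20 = 290.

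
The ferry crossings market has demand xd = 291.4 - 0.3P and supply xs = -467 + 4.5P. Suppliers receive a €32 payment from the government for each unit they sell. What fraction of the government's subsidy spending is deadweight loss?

DWL / government spending = 9/506

Pre-subsidy: 291.4 - 0.3P = -467 + 4.5P gives P* = 158, x* = 244.
With the subsidy, sellers receive Ps = Pb + 32 for each unit, where Pb is the price buyers pay.
Supply in terms of Pb becomes xs = -467 + 4.5(Pb + 32) = -323 + 4.5Pb. Setting this equal to demand: 291.4 - 0.3Pb = -323 + 4.5Pb, so Pb = 128.
Sellers receive Ps = 128 + 32 = 160; x' = 291.4 − 0.3·128 = 253.
ΔCS = ½(244 + 253)(158 − 128) = 7455; ΔPS = ½(244 + 253)(160 − 158) = 497.
Government spending = 32 × 253 = 8096.
DWL = ½ × 32 × (253 − 244) = 144; fraction = 144 / 8096 = 9/506.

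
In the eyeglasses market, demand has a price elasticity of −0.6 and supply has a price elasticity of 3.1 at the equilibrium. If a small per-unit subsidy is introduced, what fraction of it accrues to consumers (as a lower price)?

Consumer share = 31/37

For a small subsidy around the equilibrium, the benefit split depends on the relative slopes, which at a point are proportional to the elasticities.
Buyer share = εs/(εs + |εd|) = 3.1/(3.1 + 0.6) = 31/37; seller share = |εd|/(εs + |εd|) = 6/37.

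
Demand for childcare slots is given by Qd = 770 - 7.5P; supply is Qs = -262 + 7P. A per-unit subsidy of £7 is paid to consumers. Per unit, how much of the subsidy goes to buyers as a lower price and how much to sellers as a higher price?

Buyers gain 98/29 per unit; sellers gain 105/29 per unit

Pre-subsidy: 770 - 7.5P = -262 + 7P gives P* = 2064/29, Q* = 6850/29.
With the rebate, buyers effectively pay Pb = Ps − 7, where Ps is the price sellers receive.
Demand in terms of Ps becomes Qd = 770 − 7.5(Ps − 7) = 822.5 - 7.5Ps. Setting this equal to supply: 822.5 - 7.5Ps = -262 + 7Ps, so Ps = 2169/29.
Buyers pay Pb = 2169/29 − 7 = 1966/29; Q' = -262 + 7·(2169/29) = 7585/29.
Buyers' price falls by P* − Pb = 2064/29 − 1966/29 = 98/29; sellers' price rises by Ps − P* = 2169/29 − 2064/29 = 105/29.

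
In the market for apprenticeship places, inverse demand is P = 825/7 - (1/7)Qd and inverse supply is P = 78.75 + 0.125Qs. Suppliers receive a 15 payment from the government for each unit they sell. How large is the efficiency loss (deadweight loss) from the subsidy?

Pre-subsidy: 825/7 - (1/7)Q = 78.75 + 0.125Q gives Q* = 146 and P* = 97.
With the subsidy, sellers receive Ps = Pb + 15 for each unit, where Pb is the price buyers pay.
On the curves, Pb = 825/7 - (1/7)Q and Ps = 78.75 + 0.125Q; the wedge Ps − Pb = 15 gives 78.75 + 0.125Q − (825/7 - (1/7)Q) = 15, so Q' = 202.
Then Pb = 825/7 − (1/7)·202 = 89 and Ps = 78.75 + 0.125·202 = 104.
The subsidy expands output by 202 − 146 = 56 past the efficient level; on those units the gap between marginal cost and willingness to pay runs from 0 up to 15.
DWL = ½ × 15 × 56 = 420.

Deadweight loss = 420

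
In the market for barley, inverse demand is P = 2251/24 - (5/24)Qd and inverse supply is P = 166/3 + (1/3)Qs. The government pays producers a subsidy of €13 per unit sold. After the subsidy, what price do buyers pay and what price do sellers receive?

Pre-subsidy: 2251/24 - (5/24)Q = 166/3 + (1/3)Q gives Q* = 71 and P* = 79.
With the subsidy, sellers receive Ps = Pb + 13 for each unit, where Pb is the price buyers pay.
On the curves, Pb = 2251/24 - (5/24)Q and Ps = 166/3 + (1/3)Q; the wedge Ps − Pb = 13 gives 166/3 + (1/3)Q − (2251/24 - (5/24)Q) = 13, so Q' = 95.
Then Pb = 2251/24 − (5/24)·95 = 74 and Ps = 166/3 + (1/3)·95 = 87.

Buyers pay €74; sellers receive €87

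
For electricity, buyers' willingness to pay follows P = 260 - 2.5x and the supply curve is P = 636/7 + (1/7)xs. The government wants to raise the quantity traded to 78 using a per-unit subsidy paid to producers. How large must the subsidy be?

Required subsidy s = 37 per unit

At x = 78, from the demand curve buyers pay Pb = 260 − 2.5·78 = 65; from the supply curve sellers need Ps = 636/7 + (1/7)·78 = 102.
The subsidy must fill the gap: s = Ps − Pb = 102 − 65 = 37.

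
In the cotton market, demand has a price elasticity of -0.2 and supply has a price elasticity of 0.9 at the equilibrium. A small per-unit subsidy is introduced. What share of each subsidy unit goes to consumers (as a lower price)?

Consumer share = 9/11

For a small subsidy around the equilibrium, the benefit split depends on the relative slopes, which at a point are proportional to the elasticities.
Buyer share = εs/(εs + |εd|) = 0.9/(0.9 + 0.2) = 9/11; seller share = |εd|/(εs + |εd|) = 2/11.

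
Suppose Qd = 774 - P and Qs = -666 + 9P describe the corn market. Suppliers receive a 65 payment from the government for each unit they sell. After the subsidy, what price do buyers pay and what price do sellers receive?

Pre-subsidy: 774 - P = -666 + 9P gives P* = 144, Q* = 630.
With the subsidy, sellers receive Ps = Pb + 65 for each unit, where Pb is the price buyers pay.
Supply in terms of Pb becomes Qs = -666 + 9(Pb + 65) = -81 + 9Pb. Setting this equal to demand: 774 - Pb = -81 + 9Pb, so Pb = 85.5.
Sellers receive Ps = 85.5 + 65 = 150.5; Q' = 774 − 1·85.5 = 688.5.

Buyers pay 85.5; sellers receive 150.5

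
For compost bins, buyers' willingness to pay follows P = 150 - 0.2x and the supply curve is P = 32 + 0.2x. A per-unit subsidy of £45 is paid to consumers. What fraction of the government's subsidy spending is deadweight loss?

Pre-subsidy: 150 - 0.2x = 32 + 0.2x gives x* = 295 and P* = 91.
With the rebate, buyers effectively pay Pb = Ps − 45, where Ps is the price sellers receive.
On the curves, Pb = 150 - 0.2x and Ps = 32 + 0.2x; the wedge Ps − Pb = 45 gives 32 + 0.2x − (150 - 0.2x) = 45, so x' = 407.5.
Then Pb = 150 − 0.2·407.5 = 68.5 and Ps = 32 + 0.2·407.5 = 113.5.
ΔCS = ½(295 + 407.5)(91 − 68.5) = 7903.125; ΔPS = ½(295 + 407.5)(113.5 − 91) = 7903.125.
Government spending = 45 × 407.5 = 18337.5.
DWL = ½ × 45 × (407.5 − 295) = 2531.25; fraction = 2531.25 / 18337.5 = 45/326.

DWL / government spending = 45/326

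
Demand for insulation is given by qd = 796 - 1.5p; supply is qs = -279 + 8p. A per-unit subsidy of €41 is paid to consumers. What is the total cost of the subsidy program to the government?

Government cost = 528203/19

Pre-subsidy: 796 - 1.5p = -279 + 8p gives p* = 2150/19, q* = 11899/19.
With the rebate, buyers effectively pay pb = ps − 41, where ps is the price sellers receive.
Demand in terms of ps becomes qd = 796 − 1.5(ps − 41) = 857.5 - 1.5ps. Setting this equal to supply: 857.5 - 1.5ps = -279 + 8ps, so ps = 2273/19.
Buyers pay pb = 2273/19 − 41 = 1494/19; q' = -279 + 8·(2273/19) = 12883/19.
Government outlay = subsidy × quantity = 41 × 12883/19 = 528203/19.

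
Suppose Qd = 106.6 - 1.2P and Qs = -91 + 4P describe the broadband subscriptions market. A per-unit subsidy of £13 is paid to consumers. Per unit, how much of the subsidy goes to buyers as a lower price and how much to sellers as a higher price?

Buyers gain £10 per unit; sellers gain £3 per unit

Pre-subsidy: 106.6 - 1.2P = -91 + 4P gives P* = 38, Q* = 61.
With the rebate, buyers effectively pay Pb = Ps − 13, where Ps is the price sellers receive.
Demand in terms of Ps becomes Qd = 106.6 − 1.2(Ps − 13) = 122.2 - 1.2Ps. Setting this equal to supply: 122.2 - 1.2Ps = -91 + 4Ps, so Ps = 41.
Buyers pay Pb = 41 − 13 = 28; Q' = -91 + 4·41 = 73.
Buyers' price falls by P* − Pb = 38 − 28 = 10; sellers' price rises by Ps − P* = 41 − 38 = 3.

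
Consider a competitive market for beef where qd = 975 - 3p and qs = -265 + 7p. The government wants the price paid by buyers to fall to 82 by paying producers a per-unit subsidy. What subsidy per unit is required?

Required subsidy s = 60 per unit

At a buyer price of 82, quantity demanded is 975 − 3·82 = 729.
Sellers supply 729 only when they receive ps with -265 + 7·ps = 729, i.e. ps = 142.
s = ps − pb = 142 − 82 = 60.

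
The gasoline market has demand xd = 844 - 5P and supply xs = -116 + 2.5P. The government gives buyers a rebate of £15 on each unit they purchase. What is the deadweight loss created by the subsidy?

Deadweight loss = £187.5

Pre-subsidy: 844 - 5P = -116 + 2.5P gives P* = 128, x* = 204.
With the rebate, buyers effectively pay Pb = Ps − 15, where Ps is the price sellers receive.
Demand in terms of Ps becomes xd = 844 − 5(Ps − 15) = 919 - 5Ps. Setting this equal to supply: 919 - 5Ps = -116 + 2.5Ps, so Ps = 138.
Buyers pay Pb = 138 − 15 = 123; x' = -116 + 2.5·138 = 229.
The subsidy expands output by 229 − 204 = 25 past the efficient level; on those units the gap between marginal cost and willingness to pay runs from 0 up to 15.
DWL = ½ × 15 × 25 = 187.5.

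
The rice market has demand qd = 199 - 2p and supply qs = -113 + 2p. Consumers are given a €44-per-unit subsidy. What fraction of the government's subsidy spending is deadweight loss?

DWL / government spending = 22/87

Pre-subsidy: 199 - 2p = -113 + 2p gives p* = 78, q* = 43.
With the rebate, buyers effectively pay pb = ps − 44, where ps is the price sellers receive.
Demand in terms of ps becomes qd = 199 − 2(ps − 44) = 287 - 2ps. Setting this equal to supply: 287 - 2ps = -113 + 2ps, so ps = 100.
Buyers pay pb = 100 − 44 = 56; q' = -113 + 2·100 = 87.
ΔCS = ½(43 + 87)(78 − 56) = 1430; ΔPS = ½(43 + 87)(100 − 78) = 1430.
Government spending = 44 × 87 = 3828.
DWL = ½ × 44 × (87 − 43) = 968; fraction = 968 / 3828 = 22/87.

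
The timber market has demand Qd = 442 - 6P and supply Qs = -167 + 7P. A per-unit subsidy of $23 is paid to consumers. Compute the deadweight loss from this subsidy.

Pre-subsidy: 442 - 6P = -167 + 7P gives P* = 609/13, Q* = 2092/13.
With the rebate, buyers effectively pay Pb = Ps − 23, where Ps is the price sellers receive.
Demand in terms of Ps becomes Qd = 442 − 6(Ps − 23) = 580 - 6Ps. Setting this equal to supply: 580 - 6Ps = -167 + 7Ps, so Ps = 747/13.
Buyers pay Pb = 747/13 − 23 = 448/13; Q' = -167 + 7·(747/13) = 3058/13.
The subsidy expands output by 3058/13 − 2092/13 = 966/13 past the efficient level; on those units the gap between marginal cost and willingness to pay runs from 0 up to 23.
DWL = ½ × 23 × 966/13 = 11109/13.

Deadweight loss = 11109/13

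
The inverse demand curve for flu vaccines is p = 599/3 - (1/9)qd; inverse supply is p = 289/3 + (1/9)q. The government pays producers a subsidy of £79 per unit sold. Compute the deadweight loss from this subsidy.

Deadweight loss = £14042.25

Pre-subsidy: 599/3 - (1/9)q = 289/3 + (1/9)q gives q* = 465 and p* = 148.
With the subsidy, sellers receive ps = pb + 79 for each unit, where pb is the price buyers pay.
On the curves, pb = 599/3 - (1/9)q and ps = 289/3 + (1/9)q; the wedge ps − pb = 79 gives 289/3 + (1/9)q − (599/3 - (1/9)q) = 79, so q' = 820.5.
Then pb = 599/3 − (1/9)·820.5 = 108.5 and ps = 289/3 + (1/9)·820.5 = 187.5.
The subsidy expands output by 820.5 − 465 = 355.5 past the efficient level; on those units the gap between marginal cost and willingness to pay runs from 0 up to 79.
DWL = ½ × 79 × 355.5 = 14042.25.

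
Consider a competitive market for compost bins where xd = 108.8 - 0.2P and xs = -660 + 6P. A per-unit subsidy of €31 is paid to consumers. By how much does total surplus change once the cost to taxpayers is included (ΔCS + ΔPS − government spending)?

Pre-subsidy: 108.8 - 0.2P = -660 + 6P gives P* = 124, x* = 84.
With the rebate, buyers effectively pay Pb = Ps − 31, where Ps is the price sellers receive.
Demand in terms of Ps becomes xd = 108.8 − 0.2(Ps − 31) = 115 - 0.2Ps. Setting this equal to supply: 115 - 0.2Ps = -660 + 6Ps, so Ps = 125.
Buyers pay Pb = 125 − 31 = 94; x' = -660 + 6·125 = 90.
ΔCS = ½(84 + 90)(124 − 94) = 2610; ΔPS = ½(84 + 90)(125 − 124) = 87.
Government spending = 31 × 90 = 2790.
Net change = 2610 + 87 − 2790 = -93. The loss equals the DWL triangle ½·31·6.

Net change in total surplus = -€93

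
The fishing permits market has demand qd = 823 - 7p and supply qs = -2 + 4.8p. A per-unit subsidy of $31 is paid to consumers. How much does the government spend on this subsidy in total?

Pre-subsidy: 823 - 7p = -2 + 4.8p gives p* = 4125/59, q* = 19682/59.
With the rebate, buyers effectively pay pb = ps − 31, where ps is the price sellers receive.
Demand in terms of ps becomes qd = 823 − 7(ps − 31) = 1040 - 7ps. Setting this equal to supply: 1040 - 7ps = -2 + 4.8ps, so ps = 5210/59.
Buyers pay pb = 5210/59 − 31 = 3381/59; q' = -2 + 4.8·(5210/59) = 24890/59.
Government outlay = subsidy × quantity = 31 × 24890/59 = 771590/59.

Government cost = 771590/59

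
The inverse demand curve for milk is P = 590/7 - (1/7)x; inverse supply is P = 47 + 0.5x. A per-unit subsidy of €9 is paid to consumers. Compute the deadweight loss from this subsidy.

Deadweight loss = €63

Pre-subsidy: 590/7 - (1/7)x = 47 + 0.5x gives x* = 58 and P* = 76.
With the rebate, buyers effectively pay Pb = Ps − 9, where Ps is the price sellers receive.
On the curves, Pb = 590/7 - (1/7)x and Ps = 47 + 0.5x; the wedge Ps − Pb = 9 gives 47 + 0.5x − (590/7 - (1/7)x) = 9, so x' = 72.
Then Pb = 590/7 − (1/7)·72 = 74 and Ps = 47 + 0.5·72 = 83.
The subsidy expands output by 72 − 58 = 14 past the efficient level; on those units the gap between marginal cost and willingness to pay runs from 0 up to 9.
DWL = ½ × 9 × 14 = 63.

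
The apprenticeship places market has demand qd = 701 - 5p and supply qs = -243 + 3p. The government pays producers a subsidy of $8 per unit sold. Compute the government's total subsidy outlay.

Pre-subsidy: 701 - 5p = -243 + 3p gives p* = 118, q* = 111.
With the subsidy, sellers receive ps = pb + 8 for each unit, where pb is the price buyers pay.
Supply in terms of pb becomes qs = -243 + 3(pb + 8) = -219 + 3pb. Setting this equal to demand: 701 - 5pb = -219 + 3pb, so pb = 115.
Sellers receive ps = 115 + 8 = 123; q' = 701 − 5·115 = 126.
Government outlay = subsidy × quantity = 8 × 126 = 1008.

Government cost = $1008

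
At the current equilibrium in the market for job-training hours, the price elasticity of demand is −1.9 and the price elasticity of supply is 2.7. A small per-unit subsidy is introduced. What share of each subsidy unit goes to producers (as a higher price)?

For a small subsidy around the equilibrium, the benefit split depends on the relative slopes, which at a point are proportional to the elasticities.
Buyer share = εs/(εs + |εd|) = 2.7/(2.7 + 1.9) = 27/46; seller share = |εd|/(εs + |εd|) = 19/46.
So producers capture 19/46 of the subsidy.

Producer share = 19/46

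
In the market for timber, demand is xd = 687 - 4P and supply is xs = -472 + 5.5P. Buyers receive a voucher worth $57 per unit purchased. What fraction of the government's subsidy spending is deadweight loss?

DWL / government spending = 66/331

Pre-subsidy: 687 - 4P = -472 + 5.5P gives P* = 122, x* = 199.
With the rebate, buyers effectively pay Pb = Ps − 57, where Ps is the price sellers receive.
Demand in terms of Ps becomes xd = 687 − 4(Ps − 57) = 915 - 4Ps. Setting this equal to supply: 915 - 4Ps = -472 + 5.5Ps, so Ps = 146.
Buyers pay Pb = 146 − 57 = 89; x' = -472 + 5.5·146 = 331.
ΔCS = ½(199 + 331)(122 − 89) = 8745; ΔPS = ½(199 + 331)(146 − 122) = 6360.
Government spending = 57 × 331 = 18867.
DWL = ½ × 57 × (331 − 199) = 3762; fraction = 3762 / 18867 = 66/331.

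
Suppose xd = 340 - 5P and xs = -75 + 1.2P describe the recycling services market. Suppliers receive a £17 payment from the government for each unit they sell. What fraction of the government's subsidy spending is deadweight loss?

DWL / government spending = 17/45

Pre-subsidy: 340 - 5P = -75 + 1.2P gives P* = 2075/31, x* = 165/31.
With the subsidy, sellers receive Ps = Pb + 17 for each unit, where Pb is the price buyers pay.
Supply in terms of Pb becomes xs = -75 + 1.2(Pb + 17) = -54.6 + 1.2Pb. Setting this equal to demand: 340 - 5Pb = -54.6 + 1.2Pb, so Pb = 1973/31.
Sellers receive Ps = 1973/31 + 17 = 2500/31; x' = 340 − 5·(1973/31) = 675/31.
ΔCS = ½(165/31 + 675/31)(2075/31 − 1973/31) = 42840/961; ΔPS = ½(165/31 + 675/31)(2500/31 − 2075/31) = 178500/961.
Government spending = 17 × 675/31 = 11475/31.
DWL = ½ × 17 × (675/31 − 165/31) = 4335/31; fraction = (4335/31) / (11475/31) = 17/45.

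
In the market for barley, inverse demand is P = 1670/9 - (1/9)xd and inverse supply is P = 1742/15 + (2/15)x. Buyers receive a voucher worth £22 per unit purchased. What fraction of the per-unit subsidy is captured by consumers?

Consumer share = 5/11

Pre-subsidy: 1670/9 - (1/9)x = 1742/15 + (2/15)x gives x* = 284 and P* = 154.
With the rebate, buyers effectively pay Pb = Ps − 22, where Ps is the price sellers receive.
On the curves, Pb = 1670/9 - (1/9)x and Ps = 1742/15 + (2/15)x; the wedge Ps − Pb = 22 gives 1742/15 + (2/15)x − (1670/9 - (1/9)x) = 22, so x' = 374.
Then Pb = 1670/9 − (1/9)·374 = 144 and Ps = 1742/15 + (2/15)·374 = 166.
Buyers' price falls by P* − Pb = 154 − 144 = 10; sellers' price rises by Ps − P* = 166 − 154 = 12.
So consumers capture 10/22 = 5/11 of each unit of subsidy.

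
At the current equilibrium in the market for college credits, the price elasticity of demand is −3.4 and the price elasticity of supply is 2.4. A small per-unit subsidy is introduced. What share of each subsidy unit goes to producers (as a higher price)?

Producer share = 17/29

For a small subsidy around the equilibrium, the benefit split depends on the relative slopes, which at a point are proportional to the elasticities.
Buyer share = εs/(εs + |εd|) = 2.4/(2.4 + 3.4) = 12/29; seller share = |εd|/(εs + |εd|) = 17/29.
So producers capture 17/29 of the subsidy.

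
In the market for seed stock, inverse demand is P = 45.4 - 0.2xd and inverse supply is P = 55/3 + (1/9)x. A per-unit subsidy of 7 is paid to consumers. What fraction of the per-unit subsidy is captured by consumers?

Pre-subsidy: 45.4 - 0.2x = 55/3 + (1/9)x gives x* = 87 and P* = 28.
With the rebate, buyers effectively pay Pb = Ps − 7, where Ps is the price sellers receive.
On the curves, Pb = 45.4 - 0.2x and Ps = 55/3 + (1/9)x; the wedge Ps − Pb = 7 gives 55/3 + (1/9)x − (45.4 - 0.2x) = 7, so x' = 109.5.
Then Pb = 45.4 − 0.2·109.5 = 23.5 and Ps = 55/3 + (1/9)·109.5 = 30.5.
Buyers' price falls by P* − Pb = 28 − 23.5 = 4.5; sellers' price rises by Ps − P* = 30.5 − 28 = 2.5.
So consumers capture 4.5/7 = 9/14 of each unit of subsidy.

Consumer share = 9/14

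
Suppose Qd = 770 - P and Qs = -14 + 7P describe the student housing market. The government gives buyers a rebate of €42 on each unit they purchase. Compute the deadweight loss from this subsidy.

Pre-subsidy: 770 - P = -14 + 7P gives P* = 98, Q* = 672.
With the rebate, buyers effectively pay Pb = Ps − 42, where Ps is the price sellers receive.
Demand in terms of Ps becomes Qd = 770 − 1(Ps − 42) = 812 - Ps. Setting this equal to supply: 812 - Ps = -14 + 7Ps, so Ps = 103.25.
Buyers pay Pb = 103.25 − 42 = 61.25; Q' = -14 + 7·103.25 = 708.75.
The subsidy expands output by 708.75 − 672 = 36.75 past the efficient level; on those units the gap between marginal cost and willingness to pay runs from 0 up to 42.
DWL = ½ × 42 × 36.75 = 771.75.

Deadweight loss = €771.75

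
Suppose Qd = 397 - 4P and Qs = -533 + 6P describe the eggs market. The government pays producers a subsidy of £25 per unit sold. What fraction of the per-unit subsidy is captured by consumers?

Pre-subsidy: 397 - 4P = -533 + 6P gives P* = 93, Q* = 25.
With the subsidy, sellers receive Ps = Pb + 25 for each unit, where Pb is the price buyers pay.
Supply in terms of Pb becomes Qs = -533 + 6(Pb + 25) = -383 + 6Pb. Setting this equal to demand: 397 - 4Pb = -383 + 6Pb, so Pb = 78.
Sellers receive Ps = 78 + 25 = 103; Q' = 397 − 4·78 = 85.
Buyers' price falls by P* − Pb = 93 − 78 = 15; sellers' price rises by Ps − P* = 103 − 93 = 10.
So consumers capture 15/25 = 0.6 of each unit of subsidy.

Consumer share = 0.6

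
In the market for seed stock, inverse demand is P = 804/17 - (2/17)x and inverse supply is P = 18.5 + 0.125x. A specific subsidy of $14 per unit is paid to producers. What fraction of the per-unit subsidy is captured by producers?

Pre-subsidy: 804/17 - (2/17)x = 18.5 + 0.125x gives x* = 356/3 and P* = 100/3.
With the subsidy, sellers receive Ps = Pb + 14 for each unit, where Pb is the price buyers pay.
On the curves, Pb = 804/17 - (2/17)x and Ps = 18.5 + 0.125x; the wedge Ps − Pb = 14 gives 18.5 + 0.125x − (804/17 - (2/17)x) = 14, so x' = 1940/11.
Then Pb = 804/17 − (2/17)·(1940/11) = 292/11 and Ps = 18.5 + 0.125·(1940/11) = 446/11.
Buyers' price falls by P* − Pb = 100/3 − 292/11 = 224/33; sellers' price rises by Ps − P* = 446/11 − 100/3 = 238/33.
So producers capture (238/33)/14 = 17/33 of each unit of subsidy.

Producer share = 17/33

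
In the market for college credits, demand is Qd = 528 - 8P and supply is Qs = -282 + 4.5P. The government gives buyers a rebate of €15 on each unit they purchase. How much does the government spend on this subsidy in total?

Pre-subsidy: 528 - 8P = -282 + 4.5P gives P* = 64.8, Q* = 9.6.
With the rebate, buyers effectively pay Pb = Ps − 15, where Ps is the price sellers receive.
Demand in terms of Ps becomes Qd = 528 − 8(Ps − 15) = 648 - 8Ps. Setting this equal to supply: 648 - 8Ps = -282 + 4.5Ps, so Ps = 74.4.
Buyers pay Pb = 74.4 − 15 = 59.4; Q' = -282 + 4.5·74.4 = 52.8.
Government outlay = subsidy × quantity = 15 × 52.8 = 792.

Government cost = €792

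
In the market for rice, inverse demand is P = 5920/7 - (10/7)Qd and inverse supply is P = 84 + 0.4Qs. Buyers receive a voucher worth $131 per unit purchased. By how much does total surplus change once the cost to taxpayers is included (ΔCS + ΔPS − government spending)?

Net change in total surplus = -$4692.4609375

Pre-subsidy: 5920/7 - (10/7)Q = 84 + 0.4Q gives Q* = 416.5625 and P* = 250.625.
With the rebate, buyers effectively pay Pb = Ps − 131, where Ps is the price sellers receive.
On the curves, Pb = 5920/7 - (10/7)Q and Ps = 84 + 0.4Q; the wedge Ps − Pb = 131 gives 84 + 0.4Q − (5920/7 - (10/7)Q) = 131, so Q' = 488.203125.
Then Pb = 5920/7 − (10/7)·488.203125 = 148.28125 and Ps = 84 + 0.4·488.203125 = 279.28125.
ΔCS = ½(416.5625 + 488.203125)(250.625 − 148.28125) = 46298.553466796875; ΔPS = ½(416.5625 + 488.203125)(279.28125 − 250.625) = 12963.594970703125.
Government spending = 131 × 488.203125 = 63954.609375.
Net change = 46298.553466796875 + 12963.594970703125 − 63954.609375 = -4692.4609375. The loss equals the DWL triangle ½·131·71.640625.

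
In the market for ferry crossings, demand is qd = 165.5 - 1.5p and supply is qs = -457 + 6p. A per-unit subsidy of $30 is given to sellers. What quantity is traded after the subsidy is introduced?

Pre-subsidy: 165.5 - 1.5p = -457 + 6p gives p* = 83, q* = 41.
With the subsidy, sellers receive ps = pb + 30 for each unit, where pb is the price buyers pay.
Supply in terms of pb becomes qs = -457 + 6(pb + 30) = -277 + 6pb. Setting this equal to demand: 165.5 - 1.5pb = -277 + 6pb, so pb = 59.
Sellers receive ps = 59 + 30 = 89; q' = 165.5 − 1.5·59 = 77.

q' = 77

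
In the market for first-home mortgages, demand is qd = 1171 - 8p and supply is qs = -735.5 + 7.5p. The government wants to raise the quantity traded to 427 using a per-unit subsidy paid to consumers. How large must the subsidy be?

Required subsidy s = 62 per unit

At q = 427, invert demand for the buyer price: pb = (1171 − 427)/8 = 93; invert supply for the seller price: ps = (427 − (-735.5))/7.5 = 155.
The subsidy must fill the gap: s = ps − pb = 155 − 93 = 62.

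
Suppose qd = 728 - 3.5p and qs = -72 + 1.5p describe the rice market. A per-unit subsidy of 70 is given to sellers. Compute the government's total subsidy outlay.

Government cost = 16905

Pre-subsidy: 728 - 3.5p = -72 + 1.5p gives p* = 160, q* = 168.
With the subsidy, sellers receive ps = pb + 70 for each unit, where pb is the price buyers pay.
Supply in terms of pb becomes qs = -72 + 1.5(pb + 70) = 33 + 1.5pb. Setting this equal to demand: 728 - 3.5pb = 33 + 1.5pb, so pb = 139.
Sellers receive ps = 139 + 70 = 209; q' = 728 − 3.5·139 = 241.5.
Government outlay = subsidy × quantity = 70 × 241.5 = 16905.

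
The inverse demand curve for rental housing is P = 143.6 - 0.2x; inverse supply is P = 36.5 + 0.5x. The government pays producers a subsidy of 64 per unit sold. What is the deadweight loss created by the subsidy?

Pre-subsidy: 143.6 - 0.2x = 36.5 + 0.5x gives x* = 153 and P* = 113.
With the subsidy, sellers receive Ps = Pb + 64 for each unit, where Pb is the price buyers pay.
On the curves, Pb = 143.6 - 0.2x and Ps = 36.5 + 0.5x; the wedge Ps − Pb = 64 gives 36.5 + 0.5x − (143.6 - 0.2x) = 64, so x' = 1711/7.
Then Pb = 143.6 − 0.2·(1711/7) = 663/7 and Ps = 36.5 + 0.5·(1711/7) = 1111/7.
The subsidy expands output by 1711/7 − 153 = 640/7 past the efficient level; on those units the gap between marginal cost and willingness to pay runs from 0 up to 64.
DWL = ½ × 64 × 640/7 = 20480/7.

Deadweight loss = 20480/7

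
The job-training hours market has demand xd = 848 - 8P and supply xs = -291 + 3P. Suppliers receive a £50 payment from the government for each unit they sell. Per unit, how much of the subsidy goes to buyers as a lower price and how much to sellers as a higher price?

Buyers gain 150/11 per unit; sellers gain 400/11 per unit

Pre-subsidy: 848 - 8P = -291 + 3P gives P* = 1139/11, x* = 216/11.
With the subsidy, sellers receive Ps = Pb + 50 for each unit, where Pb is the price buyers pay.
Supply in terms of Pb becomes xs = -291 + 3(Pb + 50) = -141 + 3Pb. Setting this equal to demand: 848 - 8Pb = -141 + 3Pb, so Pb = 989/11.
Sellers receive Ps = 989/11 + 50 = 1539/11; x' = 848 − 8·(989/11) = 1416/11.
Buyers' price falls by P* − Pb = 1139/11 − 989/11 = 150/11; sellers' price rises by Ps − P* = 1539/11 − 1139/11 = 400/11.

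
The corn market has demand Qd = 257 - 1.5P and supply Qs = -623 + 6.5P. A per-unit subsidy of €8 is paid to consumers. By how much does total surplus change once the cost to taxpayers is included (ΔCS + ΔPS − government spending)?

Pre-subsidy: 257 - 1.5P = -623 + 6.5P gives P* = 110, Q* = 92.
With the rebate, buyers effectively pay Pb = Ps − 8, where Ps is the price sellers receive.
Demand in terms of Ps becomes Qd = 257 − 1.5(Ps − 8) = 269 - 1.5Ps. Setting this equal to supply: 269 - 1.5Ps = -623 + 6.5Ps, so Ps = 111.5.
Buyers pay Pb = 111.5 − 8 = 103.5; Q' = -623 + 6.5·111.5 = 101.75.
ΔCS = ½(92 + 101.75)(110 − 103.5) = 629.6875; ΔPS = ½(92 + 101.75)(111.5 − 110) = 145.3125.
Government spending = 8 × 101.75 = 814.
Net change = 629.6875 + 145.3125 − 814 = -39. The loss equals the DWL triangle ½·8·9.75.

Net change in total surplus = -€39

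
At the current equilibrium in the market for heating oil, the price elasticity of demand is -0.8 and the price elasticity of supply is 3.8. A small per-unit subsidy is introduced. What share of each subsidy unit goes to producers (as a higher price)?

For a small subsidy around the equilibrium, the benefit split depends on the relative slopes, which at a point are proportional to the elasticities.
Buyer share = εs/(εs + |εd|) = 3.8/(3.8 + 0.8) = 19/23; seller share = |εd|/(εs + |εd|) = 4/23.
So producers capture 4/23 of the subsidy.

Producer share = 4/23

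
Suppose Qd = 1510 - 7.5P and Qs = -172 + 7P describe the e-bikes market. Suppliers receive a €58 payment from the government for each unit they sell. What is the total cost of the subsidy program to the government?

Government cost = €49300

Pre-subsidy: 1510 - 7.5P = -172 + 7P gives P* = 116, Q* = 640.
With the subsidy, sellers receive Ps = Pb + 58 for each unit, where Pb is the price buyers pay.
Supply in terms of Pb becomes Qs = -172 + 7(Pb + 58) = 234 + 7Pb. Setting this equal to demand: 1510 - 7.5Pb = 234 + 7Pb, so Pb = 88.
Sellers receive Ps = 88 + 58 = 146; Q' = 1510 − 7.5·88 = 850.
Government outlay = subsidy × quantity = 58 × 850 = 49300.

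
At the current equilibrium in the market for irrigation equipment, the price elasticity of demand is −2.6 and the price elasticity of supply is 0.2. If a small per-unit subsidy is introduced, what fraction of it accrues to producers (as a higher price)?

Producer share = 13/14

For a small subsidy around the equilibrium, the benefit split depends on the relative slopes, which at a point are proportional to the elasticities.
Buyer share = εs/(εs + |εd|) = 0.2/(0.2 + 2.6) = 1/14; seller share = |εd|/(εs + |εd|) = 13/14.
So producers capture 13/14 of the subsidy.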